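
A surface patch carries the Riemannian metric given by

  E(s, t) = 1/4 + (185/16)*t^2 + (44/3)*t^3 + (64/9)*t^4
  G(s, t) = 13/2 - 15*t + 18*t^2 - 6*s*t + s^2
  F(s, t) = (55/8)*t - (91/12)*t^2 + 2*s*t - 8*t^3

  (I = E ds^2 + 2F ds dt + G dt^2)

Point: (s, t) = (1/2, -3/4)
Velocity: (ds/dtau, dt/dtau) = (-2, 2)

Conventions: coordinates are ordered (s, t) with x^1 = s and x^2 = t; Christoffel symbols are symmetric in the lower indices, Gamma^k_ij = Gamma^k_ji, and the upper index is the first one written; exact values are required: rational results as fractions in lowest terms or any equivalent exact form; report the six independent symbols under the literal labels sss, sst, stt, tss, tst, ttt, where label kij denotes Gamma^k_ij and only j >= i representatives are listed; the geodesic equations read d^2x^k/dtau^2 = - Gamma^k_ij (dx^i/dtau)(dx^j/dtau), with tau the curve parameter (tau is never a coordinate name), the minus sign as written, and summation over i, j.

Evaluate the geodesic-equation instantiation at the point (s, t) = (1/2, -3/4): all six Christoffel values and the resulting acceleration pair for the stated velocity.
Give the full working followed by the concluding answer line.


E = 721/256, F = -435/64, G = 243/8 at the point
E_s = 0, E_t = -147/32, F_s = -3/2, F_t = 23/4, G_s = 11/2, G_t = -45
EG - F^2 = 161181/4096;  g^inv = (4096/161181) * [[243/8, 435/64], [435/64, 721/256]]
first-kind symbols [ij,l] = (1/2)(d_i g_jl + d_j g_il - d_l g_ij): [ss,s] = E_s/2 = 0, [ss,t] = F_s - E_t/2 = 51/64, [st,s] = E_t/2 = -147/64, [st,t] = G_s/2 = 11/4, [tt,s] = F_t - G_s/2 = 3, [tt,t] = G_t/2 = -45/2
Gamma^s_ij = (G*[ij,s] - F*[ij,t])/(EG - F^2), Gamma^t_ij = (E*[ij,t] - F*[ij,s])/(EG - F^2)
Gamma_sss = 2465/17909, Gamma_sst = -69736/53727, Gamma_stt = -28128/17909, Gamma_tss = 12257/214908, Gamma_tst = -32221/161181, Gamma_ttt = -19560/17909
d^2s/dtau^2 = -(Gamma_sss*(-2)^2 + 2*Gamma_sst*(-2)*(2) + Gamma_stt*(2)^2) = -249932/53727
d^2t/dtau^2 = -(Gamma_tss*(-2)^2 + 2*Gamma_tst*(-2)*(2) + Gamma_ttt*(2)^2) = 409621/161181

Answer: Gamma_sss = 2465/17909, Gamma_sst = -69736/53727, Gamma_stt = -28128/17909, Gamma_tss = 12257/214908, Gamma_tst = -32221/161181, Gamma_ttt = -19560/17909; accelerations (d^2s/dtau^2, d^2t/dtau^2) = (-249932/53727, 409621/161181)


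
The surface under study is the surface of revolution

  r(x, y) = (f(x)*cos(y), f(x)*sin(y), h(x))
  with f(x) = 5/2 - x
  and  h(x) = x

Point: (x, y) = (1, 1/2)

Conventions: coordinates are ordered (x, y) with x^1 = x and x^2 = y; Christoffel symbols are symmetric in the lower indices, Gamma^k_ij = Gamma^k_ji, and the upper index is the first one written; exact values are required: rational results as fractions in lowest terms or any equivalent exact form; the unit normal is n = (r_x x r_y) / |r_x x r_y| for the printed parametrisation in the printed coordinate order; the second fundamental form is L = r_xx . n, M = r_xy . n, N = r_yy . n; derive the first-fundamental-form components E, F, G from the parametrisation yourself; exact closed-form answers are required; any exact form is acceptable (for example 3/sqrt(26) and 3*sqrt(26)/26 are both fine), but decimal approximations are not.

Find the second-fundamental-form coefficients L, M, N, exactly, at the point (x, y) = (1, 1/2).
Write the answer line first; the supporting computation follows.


Answer: L = 0, M = 0, N = 3*sqrt(2)/4

f = 3/2, f' = -1, f'' = 0, h' = 1, h'' = 0
E = 2, F = 0, G = 9/4; answer radicand W^2 = 2
unnormalised second-form numerators: l = 0, m = 0, n = 3/2; L = l/sqrt(2), and similarly M = m/sqrt(W^2), N = n/sqrt(W^2)


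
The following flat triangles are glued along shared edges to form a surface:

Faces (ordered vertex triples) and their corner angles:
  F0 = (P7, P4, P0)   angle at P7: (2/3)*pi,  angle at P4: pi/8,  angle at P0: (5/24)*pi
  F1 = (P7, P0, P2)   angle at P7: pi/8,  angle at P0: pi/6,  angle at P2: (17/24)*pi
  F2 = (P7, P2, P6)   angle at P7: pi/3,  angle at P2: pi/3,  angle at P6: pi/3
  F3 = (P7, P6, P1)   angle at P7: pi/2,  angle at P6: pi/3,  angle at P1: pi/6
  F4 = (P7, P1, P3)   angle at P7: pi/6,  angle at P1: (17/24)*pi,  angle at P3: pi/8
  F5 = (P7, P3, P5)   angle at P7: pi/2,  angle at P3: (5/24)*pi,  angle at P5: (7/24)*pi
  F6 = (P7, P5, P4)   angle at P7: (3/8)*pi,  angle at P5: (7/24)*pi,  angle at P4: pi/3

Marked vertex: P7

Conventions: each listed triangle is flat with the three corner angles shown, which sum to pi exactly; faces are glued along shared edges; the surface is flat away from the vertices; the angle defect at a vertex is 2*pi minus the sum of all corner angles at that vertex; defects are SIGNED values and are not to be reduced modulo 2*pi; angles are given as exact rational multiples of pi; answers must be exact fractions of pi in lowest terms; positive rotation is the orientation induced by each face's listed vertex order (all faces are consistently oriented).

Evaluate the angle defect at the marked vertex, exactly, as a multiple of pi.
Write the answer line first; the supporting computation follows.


Answer: defect(P7) = (-2/3)*pi

Sum of corner angles at P7: (8/3)*pi
defect = 2*pi - (8/3)*pi


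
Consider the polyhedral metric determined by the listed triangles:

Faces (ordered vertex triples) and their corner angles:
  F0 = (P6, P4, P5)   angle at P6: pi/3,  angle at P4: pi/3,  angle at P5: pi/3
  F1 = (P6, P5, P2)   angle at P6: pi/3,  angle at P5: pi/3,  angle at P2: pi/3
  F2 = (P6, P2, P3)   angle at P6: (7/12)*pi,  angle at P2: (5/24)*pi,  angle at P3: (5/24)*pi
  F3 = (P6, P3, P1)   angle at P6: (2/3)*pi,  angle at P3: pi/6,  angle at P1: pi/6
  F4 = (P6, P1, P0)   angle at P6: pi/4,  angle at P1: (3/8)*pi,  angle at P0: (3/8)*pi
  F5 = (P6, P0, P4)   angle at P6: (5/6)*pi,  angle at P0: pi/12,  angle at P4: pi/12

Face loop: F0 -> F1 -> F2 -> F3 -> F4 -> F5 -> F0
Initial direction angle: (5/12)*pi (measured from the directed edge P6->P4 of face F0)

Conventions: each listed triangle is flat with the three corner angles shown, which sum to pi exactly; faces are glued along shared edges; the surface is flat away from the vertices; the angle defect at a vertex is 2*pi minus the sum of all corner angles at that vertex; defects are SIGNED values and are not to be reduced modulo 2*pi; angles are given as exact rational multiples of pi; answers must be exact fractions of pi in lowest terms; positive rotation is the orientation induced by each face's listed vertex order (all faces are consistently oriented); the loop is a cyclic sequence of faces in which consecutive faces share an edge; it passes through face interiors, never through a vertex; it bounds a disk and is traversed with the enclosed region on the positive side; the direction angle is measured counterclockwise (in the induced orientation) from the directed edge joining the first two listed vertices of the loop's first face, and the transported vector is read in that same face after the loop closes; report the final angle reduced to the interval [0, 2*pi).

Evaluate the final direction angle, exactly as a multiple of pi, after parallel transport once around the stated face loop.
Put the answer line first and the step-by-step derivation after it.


Answer: final direction angle = (17/12)*pi

enclosed vertex P6: corner angles sum to 3*pi, defect = 2*pi - 3*pi = -pi
summing the enclosed defects onto the initial angle, mod 2*pi in the induced orientation:
final angle = (5/12)*pi - pi = (17/12)*pi (mod 2*pi)


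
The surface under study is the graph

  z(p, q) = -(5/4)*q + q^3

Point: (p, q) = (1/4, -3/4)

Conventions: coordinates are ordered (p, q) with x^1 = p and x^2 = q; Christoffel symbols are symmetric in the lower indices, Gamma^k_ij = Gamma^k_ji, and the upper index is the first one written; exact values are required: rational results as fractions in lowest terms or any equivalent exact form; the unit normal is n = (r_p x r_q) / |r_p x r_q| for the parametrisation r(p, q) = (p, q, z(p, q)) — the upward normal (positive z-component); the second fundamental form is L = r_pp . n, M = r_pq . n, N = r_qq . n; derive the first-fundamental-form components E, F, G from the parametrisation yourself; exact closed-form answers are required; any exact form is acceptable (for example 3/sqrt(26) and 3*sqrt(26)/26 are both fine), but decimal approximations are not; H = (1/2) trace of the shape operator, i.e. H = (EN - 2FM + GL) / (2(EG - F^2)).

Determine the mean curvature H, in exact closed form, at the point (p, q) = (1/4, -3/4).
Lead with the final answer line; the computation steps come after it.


Answer: H = -9216*sqrt(305)/93025

z_p = 0, z_q = 7/16, z_pp = 0, z_pq = 0, z_qq = -9/2
E = 1, F = 0, G = 305/256; answer radicand W^2 = 305/256
unnormalised second-form numerators: l = 0, m = 0, n = -9/2; L = l/sqrt(305/256), and similarly M = m/sqrt(W^2), N = n/sqrt(W^2)
H = (E*n - 2*F*m + G*l) / (2*(EG - F^2)*sqrt(W^2)); E*n - 2*F*m + G*l = -9/2, EG - F^2 = 305/256, so H = (-576/305)/sqrt(305/256)


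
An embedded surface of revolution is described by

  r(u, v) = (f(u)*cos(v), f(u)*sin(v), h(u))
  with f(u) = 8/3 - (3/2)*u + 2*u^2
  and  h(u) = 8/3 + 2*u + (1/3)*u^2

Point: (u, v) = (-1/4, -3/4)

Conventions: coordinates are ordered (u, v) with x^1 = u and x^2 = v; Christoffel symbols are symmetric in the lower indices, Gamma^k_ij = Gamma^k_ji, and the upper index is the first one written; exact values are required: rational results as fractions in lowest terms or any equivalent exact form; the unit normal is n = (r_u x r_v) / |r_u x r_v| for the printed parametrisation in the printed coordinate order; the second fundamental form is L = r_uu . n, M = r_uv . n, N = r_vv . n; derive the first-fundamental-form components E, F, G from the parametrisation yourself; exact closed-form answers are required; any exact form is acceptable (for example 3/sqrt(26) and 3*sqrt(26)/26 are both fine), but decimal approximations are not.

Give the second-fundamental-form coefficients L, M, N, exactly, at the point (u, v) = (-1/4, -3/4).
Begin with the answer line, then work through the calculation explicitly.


Answer: L = -27*sqrt(346)/173, M = 0, N = 209*sqrt(346)/2076

f = 19/6, f' = -5/2, f'' = 4, h' = 11/6, h'' = 2/3
E = 173/18, F = 0, G = 361/36; answer radicand W^2 = 173/18
unnormalised second-form numerators: l = -9, m = 0, n = 209/36; L = l/sqrt(173/18), and similarly M = m/sqrt(W^2), N = n/sqrt(W^2)


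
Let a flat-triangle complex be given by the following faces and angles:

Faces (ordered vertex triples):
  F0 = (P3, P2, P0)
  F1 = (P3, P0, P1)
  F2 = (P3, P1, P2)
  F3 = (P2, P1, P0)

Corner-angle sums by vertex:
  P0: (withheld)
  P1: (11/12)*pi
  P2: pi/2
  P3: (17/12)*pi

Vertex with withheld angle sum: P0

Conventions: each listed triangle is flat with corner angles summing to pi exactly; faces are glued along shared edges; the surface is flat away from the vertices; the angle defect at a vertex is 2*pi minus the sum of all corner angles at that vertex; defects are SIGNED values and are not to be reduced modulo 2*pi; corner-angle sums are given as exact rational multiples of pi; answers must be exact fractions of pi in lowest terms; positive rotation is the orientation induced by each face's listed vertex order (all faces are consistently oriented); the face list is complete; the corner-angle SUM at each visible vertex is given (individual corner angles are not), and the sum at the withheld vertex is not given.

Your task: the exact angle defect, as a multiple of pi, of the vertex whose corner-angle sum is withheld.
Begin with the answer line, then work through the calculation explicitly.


Answer: defect(P0) = (5/6)*pi

V = 4, E = 6, F = 4; chi = V - E + F = 2
Gauss-Bonnet: total defect = 2*pi*chi = 4*pi; visible defects sum to (19/6)*pi


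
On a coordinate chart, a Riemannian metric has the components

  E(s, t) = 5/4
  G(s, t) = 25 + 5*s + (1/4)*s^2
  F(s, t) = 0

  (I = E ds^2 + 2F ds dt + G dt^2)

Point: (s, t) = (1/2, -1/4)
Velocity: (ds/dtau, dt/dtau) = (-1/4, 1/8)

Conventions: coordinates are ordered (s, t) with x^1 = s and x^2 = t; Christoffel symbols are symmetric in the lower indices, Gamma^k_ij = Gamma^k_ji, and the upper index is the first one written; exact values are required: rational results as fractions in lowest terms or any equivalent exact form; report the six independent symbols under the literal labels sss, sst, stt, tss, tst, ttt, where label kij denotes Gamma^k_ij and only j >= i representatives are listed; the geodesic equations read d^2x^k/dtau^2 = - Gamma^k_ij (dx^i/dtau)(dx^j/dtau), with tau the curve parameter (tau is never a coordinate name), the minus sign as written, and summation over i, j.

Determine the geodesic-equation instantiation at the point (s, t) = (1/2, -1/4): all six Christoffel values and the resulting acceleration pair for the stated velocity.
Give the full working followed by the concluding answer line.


E = 5/4, F = 0, G = 441/16 at the point
E_s = 0, E_t = 0, F_s = 0, F_t = 0, G_s = 21/4, G_t = 0
EG - F^2 = 2205/64;  g^inv = (64/2205) * [[441/16, 0], [0, 5/4]]
first-kind symbols [ij,l] = (1/2)(d_i g_jl + d_j g_il - d_l g_ij): [ss,s] = E_s/2 = 0, [ss,t] = F_s - E_t/2 = 0, [st,s] = E_t/2 = 0, [st,t] = G_s/2 = 21/8, [tt,s] = F_t - G_s/2 = -21/8, [tt,t] = G_t/2 = 0
Gamma^s_ij = (G*[ij,s] - F*[ij,t])/(EG - F^2), Gamma^t_ij = (E*[ij,t] - F*[ij,s])/(EG - F^2)
Gamma_sss = 0, Gamma_sst = 0, Gamma_stt = -21/10, Gamma_tss = 0, Gamma_tst = 2/21, Gamma_ttt = 0
d^2s/dtau^2 = -(Gamma_sss*(-1/4)^2 + 2*Gamma_sst*(-1/4)*(1/8) + Gamma_stt*(1/8)^2) = 21/640
d^2t/dtau^2 = -(Gamma_tss*(-1/4)^2 + 2*Gamma_tst*(-1/4)*(1/8) + Gamma_ttt*(1/8)^2) = 1/168

Answer: Gamma_sss = 0, Gamma_sst = 0, Gamma_stt = -21/10, Gamma_tss = 0, Gamma_tst = 2/21, Gamma_ttt = 0; accelerations (d^2s/dtau^2, d^2t/dtau^2) = (21/640, 1/168)


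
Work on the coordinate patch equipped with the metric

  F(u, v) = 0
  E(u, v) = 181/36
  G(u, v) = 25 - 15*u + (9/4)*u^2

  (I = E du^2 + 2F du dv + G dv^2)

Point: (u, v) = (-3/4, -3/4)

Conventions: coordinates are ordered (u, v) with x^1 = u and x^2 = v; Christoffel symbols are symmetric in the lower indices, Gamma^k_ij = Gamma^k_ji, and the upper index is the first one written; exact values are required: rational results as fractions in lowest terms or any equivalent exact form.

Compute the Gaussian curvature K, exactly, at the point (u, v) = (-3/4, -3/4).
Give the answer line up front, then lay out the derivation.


Answer: K = 0

E = 181/36, F = 0, G = 2401/64, EG - F^2 = 434581/2304 at the point
E_u = 0, E_v = 0, F_u = 0, F_v = 0, G_u = -147/8, G_v = 0
E_vv = 0, F_uv = 0, G_uu = 9/2
Evaluate Brioschi's two determinant matrices M1, M2 and divide by (EG - F^2)^2.
M1 = [[-E_vv/2 + F_uv - G_uu/2, E_u/2, F_u - E_v/2], [F_v - G_u/2, E, F], [G_v/2, F, G]] = [[-9/4, 0, 0], [147/16, 181/36, 0], [0, 0, 2401/64]]; det M1 = -434581/1024
M2 = [[0, E_v/2, G_u/2], [E_v/2, E, F], [G_u/2, F, G]] = [[0, 0, -147/16], [0, 181/36, 0], [-147/16, 0, 2401/64]]; det M2 = -434581/1024
det M1 - det M2 = 0; K = 0 / (434581/2304)^2 = 0


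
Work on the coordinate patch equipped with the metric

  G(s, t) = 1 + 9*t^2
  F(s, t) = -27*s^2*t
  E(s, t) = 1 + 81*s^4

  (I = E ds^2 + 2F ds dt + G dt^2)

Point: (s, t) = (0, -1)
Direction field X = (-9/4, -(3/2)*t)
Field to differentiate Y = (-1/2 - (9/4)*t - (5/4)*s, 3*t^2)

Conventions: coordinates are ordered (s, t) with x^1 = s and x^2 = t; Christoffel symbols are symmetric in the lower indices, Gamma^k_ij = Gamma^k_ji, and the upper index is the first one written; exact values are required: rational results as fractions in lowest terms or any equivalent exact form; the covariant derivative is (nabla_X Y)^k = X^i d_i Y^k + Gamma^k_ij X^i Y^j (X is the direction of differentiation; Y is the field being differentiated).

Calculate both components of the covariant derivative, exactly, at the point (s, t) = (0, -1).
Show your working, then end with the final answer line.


E = 1, F = 0, G = 10 at the point
E_s = 0, E_t = 0, F_s = 0, F_t = 0, G_s = 0, G_t = -18
EG - F^2 = 10;  g^inv = (1/10) * [[10, 0], [0, 1]]
first-kind symbols [ij,l] = (1/2)(d_i g_jl + d_j g_il - d_l g_ij): [ss,s] = E_s/2 = 0, [ss,t] = F_s - E_t/2 = 0, [st,s] = E_t/2 = 0, [st,t] = G_s/2 = 0, [tt,s] = F_t - G_s/2 = 0, [tt,t] = G_t/2 = -9
Gamma^s_ij = (G*[ij,s] - F*[ij,t])/(EG - F^2), Gamma^t_ij = (E*[ij,t] - F*[ij,s])/(EG - F^2)
Gamma_sss = 0, Gamma_sst = 0, Gamma_stt = 0, Gamma_tss = 0, Gamma_tst = 0, Gamma_ttt = -9/10
X = (-9/4, 3/2), Y = (7/4, 3) at the point

Answer: (nabla_X Y)^s = -9/16, (nabla_X Y)^t = -261/20


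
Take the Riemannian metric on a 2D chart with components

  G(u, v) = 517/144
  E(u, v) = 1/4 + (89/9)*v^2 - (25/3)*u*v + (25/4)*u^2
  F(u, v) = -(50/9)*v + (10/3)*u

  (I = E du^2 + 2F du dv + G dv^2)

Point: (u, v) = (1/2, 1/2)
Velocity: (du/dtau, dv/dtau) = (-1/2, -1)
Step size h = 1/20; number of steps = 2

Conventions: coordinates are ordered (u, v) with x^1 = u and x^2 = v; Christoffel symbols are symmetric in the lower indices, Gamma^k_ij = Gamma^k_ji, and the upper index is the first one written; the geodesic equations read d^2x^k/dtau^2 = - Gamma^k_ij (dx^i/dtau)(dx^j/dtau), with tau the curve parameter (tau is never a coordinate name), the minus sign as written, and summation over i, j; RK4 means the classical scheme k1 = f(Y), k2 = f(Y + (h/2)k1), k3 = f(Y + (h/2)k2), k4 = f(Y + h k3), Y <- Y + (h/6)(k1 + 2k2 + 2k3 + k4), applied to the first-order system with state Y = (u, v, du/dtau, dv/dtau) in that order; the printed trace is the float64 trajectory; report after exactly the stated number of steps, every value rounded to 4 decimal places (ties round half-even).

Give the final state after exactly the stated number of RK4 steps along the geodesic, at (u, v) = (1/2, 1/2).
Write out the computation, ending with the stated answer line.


f(Y) = (du/dtau, dv/dtau, -Gamma^u_ij Y'^i Y'^j, -Gamma^v_ij Y'^i Y'^j) with the Gammas evaluated at the stage position; h = 0.050000; intermediate values shown to 6 dp
step 0: u = 0.5000, v = 0.5000, du/dtau = -0.5000, dv/dtau = -1.0000
step 1:
  k1: at (u, v) = (0.500000, 0.500000), (du/dtau, dv/dtau) = (-0.500000, -1.000000); Gamma_uuu = 0.639458, Gamma_uuv = 1.540282, Gamma_uvv = -2.990838, Gamma_vuu = 0.329426, Gamma_vuv = 0.476683, Gamma_vvv = -0.925598; k1 = (-0.500000, -1.000000, 1.290692, 0.366558)
  k2: at (u, v) = (0.487500, 0.475000), (du/dtau, dv/dtau) = (-0.467733, -0.990836); Gamma_uuu = 0.717597, Gamma_uuv = 1.522957, Gamma_uvv = -3.173653, Gamma_vuu = 0.388528, Gamma_vuv = 0.430081, Gamma_vvv = -0.896235; k2 = (-0.467733, -0.990836, 1.547144, 0.396245)
  k3: at (u, v) = (0.488307, 0.475229), (du/dtau, dv/dtau) = (-0.461321, -0.990094); Gamma_uuu = 0.718420, Gamma_uuv = 1.519080, Gamma_uvv = -3.166875, Gamma_vuu = 0.388783, Gamma_vuv = 0.428387, Gamma_vvv = -0.893071; k3 = (-0.461321, -0.990094, 1.563867, 0.401393)
  k4: at (u, v) = (0.476934, 0.450495), (du/dtau, dv/dtau) = (-0.421807, -0.979930); Gamma_uuu = 0.799486, Gamma_uuv = 1.490193, Gamma_uvv = -3.354921, Gamma_vuu = 0.444413, Gamma_vuv = 0.378941, Gamma_vvv = -0.853123; k4 = (-0.421807, -0.979930, 1.847447, 0.426888)
  Y <- Y + (h/6)(k1 + 2k2 + 2k3 + k4): u = 0.4768, v = 0.4505, du/dtau = -0.4220, dv/dtau = -0.9801
step 2:
  k1: at (u, v) = (0.476834, 0.450485), (du/dtau, dv/dtau) = (-0.421999, -0.980094); Gamma_uuu = 0.799325, Gamma_uuv = 1.490753, Gamma_uvv = -3.355754, Gamma_vuu = 0.444346, Gamma_vuv = 0.379198, Gamma_vvv = -0.853593; k1 = (-0.421999, -0.980094, 1.847992, 0.427146)
  k2: at (u, v) = (0.466284, 0.425983), (du/dtau, dv/dtau) = (-0.375799, -0.969415); Gamma_uuu = 0.882180, Gamma_uuv = 1.450892, Gamma_uvv = -3.551440, Gamma_vuu = 0.495860, Gamma_vuv = 0.328260, Gamma_vvv = -0.803503; k2 = (-0.375799, -0.969415, 2.155802, 0.445904)
  k3: at (u, v) = (0.467439, 0.426250), (du/dtau, dv/dtau) = (-0.368104, -0.968946); Gamma_uuu = 0.883171, Gamma_uuv = 1.444959, Gamma_uvv = -3.540306, Gamma_vuu = 0.496107, Gamma_vuv = 0.325965, Gamma_vvv = -0.798651; k3 = (-0.368104, -0.968946, 2.173417, 0.450070)
  k4: at (u, v) = (0.458429, 0.402038), (du/dtau, dv/dtau) = (-0.313328, -0.957590); Gamma_uuu = 0.967559, Gamma_uuv = 1.388748, Gamma_uvv = -3.735147, Gamma_vuu = 0.543219, Gamma_vuv = 0.272873, Gamma_vvv = -0.733912; k4 = (-0.313328, -0.957590, 2.496704, 0.455907)
  Y <- Y + (h/6)(k1 + 2k2 + 2k3 + k4): u = 0.4583, v = 0.4020, du/dtau = -0.3136, dv/dtau = -0.9578

Answer: u = 0.4583, v = 0.4020, du/dtau = -0.3136, dv/dtau = -0.9578


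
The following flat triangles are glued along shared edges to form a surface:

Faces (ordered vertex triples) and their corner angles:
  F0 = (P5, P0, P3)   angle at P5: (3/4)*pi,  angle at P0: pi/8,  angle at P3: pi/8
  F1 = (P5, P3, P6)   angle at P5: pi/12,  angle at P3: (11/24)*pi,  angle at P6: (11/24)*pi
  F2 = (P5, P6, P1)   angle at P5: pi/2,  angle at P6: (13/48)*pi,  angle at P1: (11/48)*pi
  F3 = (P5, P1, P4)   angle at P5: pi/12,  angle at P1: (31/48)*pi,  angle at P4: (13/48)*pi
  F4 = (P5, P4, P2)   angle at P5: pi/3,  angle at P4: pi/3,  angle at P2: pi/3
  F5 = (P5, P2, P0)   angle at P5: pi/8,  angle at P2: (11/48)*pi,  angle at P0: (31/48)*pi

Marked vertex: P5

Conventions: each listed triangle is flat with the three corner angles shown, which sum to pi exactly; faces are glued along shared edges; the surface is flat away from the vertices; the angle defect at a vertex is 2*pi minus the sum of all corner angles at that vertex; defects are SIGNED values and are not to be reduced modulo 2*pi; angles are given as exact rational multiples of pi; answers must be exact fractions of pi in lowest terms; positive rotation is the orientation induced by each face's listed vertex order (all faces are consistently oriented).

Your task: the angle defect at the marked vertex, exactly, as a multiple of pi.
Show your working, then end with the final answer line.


Sum of corner angles at P5: (15/8)*pi
defect = 2*pi - (15/8)*pi

Answer: defect(P5) = pi/8


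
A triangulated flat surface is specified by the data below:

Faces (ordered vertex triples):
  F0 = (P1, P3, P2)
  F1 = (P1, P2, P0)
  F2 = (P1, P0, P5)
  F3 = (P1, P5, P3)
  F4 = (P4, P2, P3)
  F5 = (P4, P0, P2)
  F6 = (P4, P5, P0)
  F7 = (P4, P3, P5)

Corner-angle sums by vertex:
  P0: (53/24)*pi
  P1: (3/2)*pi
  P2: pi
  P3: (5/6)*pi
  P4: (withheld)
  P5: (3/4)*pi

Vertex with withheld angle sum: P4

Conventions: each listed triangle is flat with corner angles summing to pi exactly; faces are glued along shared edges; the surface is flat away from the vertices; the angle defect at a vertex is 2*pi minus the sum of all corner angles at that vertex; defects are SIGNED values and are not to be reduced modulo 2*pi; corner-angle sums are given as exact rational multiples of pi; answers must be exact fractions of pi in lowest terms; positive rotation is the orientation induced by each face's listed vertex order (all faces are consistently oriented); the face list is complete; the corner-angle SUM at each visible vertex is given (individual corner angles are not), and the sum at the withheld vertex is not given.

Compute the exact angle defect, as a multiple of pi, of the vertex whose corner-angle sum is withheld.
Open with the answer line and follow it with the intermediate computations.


Answer: defect(P4) = (7/24)*pi

V = 6, E = 12, F = 8; chi = V - E + F = 2
Gauss-Bonnet: total defect = 2*pi*chi = 4*pi; visible defects sum to (89/24)*pi


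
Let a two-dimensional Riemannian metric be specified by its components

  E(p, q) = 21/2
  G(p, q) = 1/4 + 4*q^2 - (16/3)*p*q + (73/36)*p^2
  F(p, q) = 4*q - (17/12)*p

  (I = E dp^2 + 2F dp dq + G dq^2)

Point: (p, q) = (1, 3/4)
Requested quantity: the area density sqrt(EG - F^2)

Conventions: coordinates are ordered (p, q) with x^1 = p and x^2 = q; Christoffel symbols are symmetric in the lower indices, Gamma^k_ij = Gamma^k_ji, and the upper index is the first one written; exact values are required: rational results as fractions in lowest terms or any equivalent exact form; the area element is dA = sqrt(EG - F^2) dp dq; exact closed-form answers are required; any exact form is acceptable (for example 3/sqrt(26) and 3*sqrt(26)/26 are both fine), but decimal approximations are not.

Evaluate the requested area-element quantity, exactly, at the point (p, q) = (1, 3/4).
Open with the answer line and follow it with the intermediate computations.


Answer: sqrt(EG - F^2) = sqrt(437)/12

E = 21/2, F = 19/12, G = 19/36; EG - F^2 = 437/144


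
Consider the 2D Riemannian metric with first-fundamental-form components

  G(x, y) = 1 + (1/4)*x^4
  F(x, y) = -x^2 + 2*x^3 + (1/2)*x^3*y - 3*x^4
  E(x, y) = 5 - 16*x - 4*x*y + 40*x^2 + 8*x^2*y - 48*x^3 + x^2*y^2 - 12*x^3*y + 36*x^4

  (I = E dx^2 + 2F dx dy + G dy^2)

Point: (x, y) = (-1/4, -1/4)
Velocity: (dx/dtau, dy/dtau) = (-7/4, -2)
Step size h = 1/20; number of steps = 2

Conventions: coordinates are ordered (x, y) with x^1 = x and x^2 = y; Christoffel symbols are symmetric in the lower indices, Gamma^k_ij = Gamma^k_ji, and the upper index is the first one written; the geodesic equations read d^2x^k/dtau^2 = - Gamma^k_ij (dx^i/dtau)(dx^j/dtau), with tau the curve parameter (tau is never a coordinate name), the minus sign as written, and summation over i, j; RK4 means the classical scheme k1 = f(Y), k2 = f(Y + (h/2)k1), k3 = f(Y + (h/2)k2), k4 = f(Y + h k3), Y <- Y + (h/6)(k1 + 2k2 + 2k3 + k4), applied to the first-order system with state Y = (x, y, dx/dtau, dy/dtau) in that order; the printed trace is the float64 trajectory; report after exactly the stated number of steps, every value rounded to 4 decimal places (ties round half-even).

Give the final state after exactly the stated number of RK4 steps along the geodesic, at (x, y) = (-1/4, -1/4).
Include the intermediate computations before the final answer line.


f(Y) = (dx/dtau, dy/dtau, -Gamma^x_ij Y'^i Y'^j, -Gamma^y_ij Y'^i Y'^j) with the Gammas evaluated at the stage position; h = 0.050000; intermediate values shown to 6 dp
step 0: x = -0.2500, y = -0.2500, dx/dtau = -1.7500, dy/dtau = -2.0000
step 1:
  k1: at (x, y) = (-0.250000, -0.250000), (dx/dtau, dy/dtau) = (-1.750000, -2.000000); Gamma_xxx = -1.867384, Gamma_xxy = 0.069162, Gamma_xyy = 0.000000, Gamma_yxx = 0.017617, Gamma_yxy = -0.000652, Gamma_yyy = 0.000000; k1 = (-1.750000, -2.000000, 5.234728, -0.049384)
  k2: at (x, y) = (-0.293750, -0.300000), (dx/dtau, dy/dtau) = (-1.619132, -2.001235); Gamma_xxx = -1.860891, Gamma_xxy = 0.075659, Gamma_xyy = 0.000000, Gamma_yxx = 0.022274, Gamma_yxy = -0.000906, Gamma_yyy = 0.000000; k2 = (-1.619132, -2.001235, 4.388179, -0.052523)
  k3: at (x, y) = (-0.290478, -0.300031), (dx/dtau, dy/dtau) = (-1.640296, -2.001313); Gamma_xxx = -1.861210, Gamma_xxy = 0.075238, Gamma_xyy = 0.000000, Gamma_yxx = 0.021927, Gamma_yxy = -0.000886, Gamma_yyy = 0.000000; k3 = (-1.640296, -2.001313, 4.513737, -0.053177)
  k4: at (x, y) = (-0.332015, -0.350066), (dx/dtau, dy/dtau) = (-1.524313, -2.002659); Gamma_xxx = -1.847468, Gamma_xxy = 0.080348, Gamma_xyy = 0.000000, Gamma_yxx = 0.026290, Gamma_yxy = -0.001143, Gamma_yyy = 0.000000; k4 = (-1.524313, -2.002659, 3.802095, -0.054105)
  Y <- Y + (h/6)(k1 + 2k2 + 2k3 + k4): x = -0.3316, y = -0.3501, dx/dtau = -1.5263, dy/dtau = -2.0026
step 2:
  k1: at (x, y) = (-0.331610, -0.350065), (dx/dtau, dy/dtau) = (-1.526328, -2.002624); Gamma_xxx = -1.847584, Gamma_xxy = 0.080306, Gamma_xyy = 0.000000, Gamma_yxx = 0.026248, Gamma_yxy = -0.001141, Gamma_yyy = 0.000000; k1 = (-1.526328, -2.002624, 3.813335, -0.054175)
  k2: at (x, y) = (-0.369768, -0.400130), (dx/dtau, dy/dtau) = (-1.430995, -2.003978); Gamma_xxx = -1.829317, Gamma_xxy = 0.084163, Gamma_xyy = 0.000000, Gamma_yxx = 0.030124, Gamma_yxy = -0.001386, Gamma_yyy = 0.000000; k2 = (-1.430995, -2.003978, 3.263271, -0.053738)
  k3: at (x, y) = (-0.367385, -0.400164), (dx/dtau, dy/dtau) = (-1.444746, -2.003968); Gamma_xxx = -1.830316, Gamma_xxy = 0.083965, Gamma_xyy = 0.000000, Gamma_yxx = 0.029891, Gamma_yxy = -0.001371, Gamma_yyy = 0.000000; k3 = (-1.444746, -2.003968, 3.334207, -0.054451)
  k4: at (x, y) = (-0.403847, -0.450263), (dx/dtau, dy/dtau) = (-1.359618, -2.005347); Gamma_xxx = -1.809359, Gamma_xxy = 0.087031, Gamma_xyy = 0.000000, Gamma_yxx = 0.033441, Gamma_yxy = -0.001609, Gamma_yyy = 0.000000; k4 = (-1.359618, -2.005347, 2.870128, -0.053047)
  Y <- Y + (h/6)(k1 + 2k2 + 2k3 + k4): x = -0.4036, y = -0.4503, dx/dtau = -1.3607, dy/dtau = -2.0053

Answer: x = -0.4036, y = -0.4503, dx/dtau = -1.3607, dy/dtau = -2.0053


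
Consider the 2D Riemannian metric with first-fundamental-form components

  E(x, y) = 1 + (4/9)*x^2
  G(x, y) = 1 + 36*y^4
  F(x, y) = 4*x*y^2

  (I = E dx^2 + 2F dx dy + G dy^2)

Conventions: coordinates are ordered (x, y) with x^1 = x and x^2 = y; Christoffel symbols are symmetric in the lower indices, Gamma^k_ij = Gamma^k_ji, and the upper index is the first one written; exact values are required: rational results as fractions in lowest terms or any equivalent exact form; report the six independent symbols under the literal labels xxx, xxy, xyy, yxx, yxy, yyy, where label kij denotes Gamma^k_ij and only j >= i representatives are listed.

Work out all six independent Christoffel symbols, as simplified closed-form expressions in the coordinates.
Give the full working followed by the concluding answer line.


E = 1 + (4/9)*x^2; F = 4*x*y^2; G = 1 + 36*y^4
Gamma^k_ij = (1/2) g^{kl} (d_i g_jl + d_j g_il - d_l g_ij), with g^inv = (1/(EG-F^2)) [[G, -F], [-F, E]]
first partials: E_x = (8/9)*x, E_y = 0, F_x = 4*y^2, F_y = 8*x*y, G_x = 0, G_y = 144*y^3
D = EG - F^2 = 1 + (4/9)*x^2 + 36*y^4
expanded: Gamma^x_xx = (G E_x - 2F F_x + F E_y)/(2D), Gamma^x_xy = (G E_y - F G_x)/(2D), Gamma^x_yy = (2G F_y - G G_x - F G_y)/(2D), Gamma^y_xx = (2E F_x - E E_y - F E_x)/(2D), Gamma^y_xy = (E G_x - F E_y)/(2D), Gamma^y_yy = (E G_y - 2F F_y + F G_x)/(2D); substitute and cancel common factors

Answer: Gamma_xxx = 4*x/(4*x^2 + 324*y^4 + 9), Gamma_xxy = 0, Gamma_xyy = 72*x*y/(4*x^2 + 324*y^4 + 9), Gamma_yxx = 36*y^2/(4*x^2 + 324*y^4 + 9), Gamma_yxy = 0, Gamma_yyy = 648*y^3/(4*x^2 + 324*y^4 + 9)


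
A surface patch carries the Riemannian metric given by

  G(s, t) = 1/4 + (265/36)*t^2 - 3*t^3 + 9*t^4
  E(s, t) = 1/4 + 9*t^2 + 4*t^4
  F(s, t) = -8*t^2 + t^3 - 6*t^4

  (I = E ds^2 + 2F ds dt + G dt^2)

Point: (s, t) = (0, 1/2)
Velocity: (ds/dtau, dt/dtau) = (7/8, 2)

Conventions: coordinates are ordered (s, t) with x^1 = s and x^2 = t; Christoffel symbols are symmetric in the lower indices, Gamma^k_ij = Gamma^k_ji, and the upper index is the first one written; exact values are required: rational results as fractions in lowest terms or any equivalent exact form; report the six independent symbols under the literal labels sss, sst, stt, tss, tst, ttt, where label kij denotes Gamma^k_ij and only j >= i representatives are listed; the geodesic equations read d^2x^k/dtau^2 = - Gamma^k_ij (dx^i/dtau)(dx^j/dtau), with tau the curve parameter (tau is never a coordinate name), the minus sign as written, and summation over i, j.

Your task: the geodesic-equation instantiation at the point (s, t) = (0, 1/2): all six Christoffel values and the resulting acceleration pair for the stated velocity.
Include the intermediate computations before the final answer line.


E = 11/4, F = -9/4, G = 41/18 at the point
E_s = 0, E_t = 11, F_s = 0, F_t = -41/4, G_s = 0, G_t = 173/18
EG - F^2 = 173/144;  g^inv = (144/173) * [[41/18, 9/4], [9/4, 11/4]]
first-kind symbols [ij,l] = (1/2)(d_i g_jl + d_j g_il - d_l g_ij): [ss,s] = E_s/2 = 0, [ss,t] = F_s - E_t/2 = -11/2, [st,s] = E_t/2 = 11/2, [st,t] = G_s/2 = 0, [tt,s] = F_t - G_s/2 = -41/4, [tt,t] = G_t/2 = 173/36
Gamma^s_ij = (G*[ij,s] - F*[ij,t])/(EG - F^2), Gamma^t_ij = (E*[ij,t] - F*[ij,s])/(EG - F^2)
Gamma_sss = -1782/173, Gamma_sst = 1804/173, Gamma_stt = -1805/173, Gamma_tss = -2178/173, Gamma_tst = 1782/173, Gamma_ttt = -1418/173
d^2s/dtau^2 = -(Gamma_sss*(7/8)^2 + 2*Gamma_sst*(7/8)*(2) + Gamma_stt*(2)^2) = 72651/5536
d^2t/dtau^2 = -(Gamma_tss*(7/8)^2 + 2*Gamma_tst*(7/8)*(2) + Gamma_ttt*(2)^2) = 35281/5536

Answer: Gamma_sss = -1782/173, Gamma_sst = 1804/173, Gamma_stt = -1805/173, Gamma_tss = -2178/173, Gamma_tst = 1782/173, Gamma_ttt = -1418/173; accelerations (d^2s/dtau^2, d^2t/dtau^2) = (72651/5536, 35281/5536)


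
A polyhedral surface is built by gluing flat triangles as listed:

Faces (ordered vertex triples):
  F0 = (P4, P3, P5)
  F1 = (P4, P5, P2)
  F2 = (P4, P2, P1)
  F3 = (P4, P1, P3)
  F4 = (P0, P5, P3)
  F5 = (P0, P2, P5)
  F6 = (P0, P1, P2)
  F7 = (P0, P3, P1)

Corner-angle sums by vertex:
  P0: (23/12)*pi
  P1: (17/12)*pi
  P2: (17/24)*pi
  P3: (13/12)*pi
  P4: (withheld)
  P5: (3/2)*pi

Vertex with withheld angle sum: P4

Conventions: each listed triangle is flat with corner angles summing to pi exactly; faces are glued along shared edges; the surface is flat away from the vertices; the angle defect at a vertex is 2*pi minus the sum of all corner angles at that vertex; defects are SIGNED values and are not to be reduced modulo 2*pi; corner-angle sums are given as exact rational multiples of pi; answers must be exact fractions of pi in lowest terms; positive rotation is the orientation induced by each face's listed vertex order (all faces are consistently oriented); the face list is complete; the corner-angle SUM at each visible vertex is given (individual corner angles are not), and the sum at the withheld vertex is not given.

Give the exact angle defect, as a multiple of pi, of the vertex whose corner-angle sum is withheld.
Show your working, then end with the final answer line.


V = 6, E = 12, F = 8; chi = V - E + F = 2
Gauss-Bonnet: total defect = 2*pi*chi = 4*pi; visible defects sum to (27/8)*pi

Answer: defect(P4) = (5/8)*pi


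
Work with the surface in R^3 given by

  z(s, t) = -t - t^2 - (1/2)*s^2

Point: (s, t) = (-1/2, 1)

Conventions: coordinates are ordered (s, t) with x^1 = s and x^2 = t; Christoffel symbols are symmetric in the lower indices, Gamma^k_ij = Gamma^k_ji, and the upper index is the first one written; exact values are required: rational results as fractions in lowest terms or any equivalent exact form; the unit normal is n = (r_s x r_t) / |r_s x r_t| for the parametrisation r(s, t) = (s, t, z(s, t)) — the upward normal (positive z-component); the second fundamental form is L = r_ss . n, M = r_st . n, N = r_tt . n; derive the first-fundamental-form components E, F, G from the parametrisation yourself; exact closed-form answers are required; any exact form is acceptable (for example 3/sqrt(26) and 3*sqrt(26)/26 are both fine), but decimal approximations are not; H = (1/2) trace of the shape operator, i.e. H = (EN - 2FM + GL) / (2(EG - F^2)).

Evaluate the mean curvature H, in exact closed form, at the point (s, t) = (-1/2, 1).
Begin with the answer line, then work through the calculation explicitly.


Answer: H = -50*sqrt(41)/1681

z_s = 1/2, z_t = -3, z_ss = -1, z_st = 0, z_tt = -2
E = 5/4, F = -3/2, G = 10; answer radicand W^2 = 41/4
unnormalised second-form numerators: l = -1, m = 0, n = -2; L = l/sqrt(41/4), and similarly M = m/sqrt(W^2), N = n/sqrt(W^2)
H = (E*n - 2*F*m + G*l) / (2*(EG - F^2)*sqrt(W^2)); E*n - 2*F*m + G*l = -25/2, EG - F^2 = 41/4, so H = (-25/41)/sqrt(41/4)


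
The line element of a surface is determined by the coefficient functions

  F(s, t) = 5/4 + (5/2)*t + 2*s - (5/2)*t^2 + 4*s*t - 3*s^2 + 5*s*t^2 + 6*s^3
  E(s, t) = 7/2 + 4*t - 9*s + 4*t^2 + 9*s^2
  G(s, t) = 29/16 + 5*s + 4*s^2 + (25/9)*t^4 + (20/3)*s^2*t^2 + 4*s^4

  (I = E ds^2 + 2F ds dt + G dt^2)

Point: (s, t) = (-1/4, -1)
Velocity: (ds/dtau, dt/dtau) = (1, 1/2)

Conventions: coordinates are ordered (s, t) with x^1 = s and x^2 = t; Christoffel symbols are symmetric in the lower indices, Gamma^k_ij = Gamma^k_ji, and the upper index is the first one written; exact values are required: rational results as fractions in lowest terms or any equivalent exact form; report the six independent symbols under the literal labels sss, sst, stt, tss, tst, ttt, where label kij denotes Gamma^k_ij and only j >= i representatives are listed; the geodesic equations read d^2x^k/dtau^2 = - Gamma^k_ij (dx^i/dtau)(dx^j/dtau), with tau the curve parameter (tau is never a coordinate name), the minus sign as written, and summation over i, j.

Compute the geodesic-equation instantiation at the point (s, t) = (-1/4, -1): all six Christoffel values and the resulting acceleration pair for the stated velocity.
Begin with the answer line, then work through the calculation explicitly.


Answer: Gamma_sss = 10719/2917, Gamma_sst = -21749/5834, Gamma_stt = 121951/35004, Gamma_tss = 18270/2917, Gamma_tst = -13137/2917, Gamma_ttt = 15497/5834; accelerations (d^2s/dtau^2, d^2t/dtau^2) = (-114487/140016, -56561/23336)

E = 101/16, F = -153/32, G = 2317/576 at the point
E_s = -27/2, E_t = -4, F_s = 45/8, F_t = 9, G_s = -7/12, G_t = -215/18
EG - F^2 = 2917/1152;  g^inv = (1152/2917) * [[2317/576, 153/32], [153/32, 101/16]]
first-kind symbols [ij,l] = (1/2)(d_i g_jl + d_j g_il - d_l g_ij): [ss,s] = E_s/2 = -27/4, [ss,t] = F_s - E_t/2 = 61/8, [st,s] = E_t/2 = -2, [st,t] = G_s/2 = -7/24, [tt,s] = F_t - G_s/2 = 223/24, [tt,t] = G_t/2 = -215/36
Gamma^s_ij = (G*[ij,s] - F*[ij,t])/(EG - F^2), Gamma^t_ij = (E*[ij,t] - F*[ij,s])/(EG - F^2)
Gamma_sss = 10719/2917, Gamma_sst = -21749/5834, Gamma_stt = 121951/35004, Gamma_tss = 18270/2917, Gamma_tst = -13137/2917, Gamma_ttt = 15497/5834
d^2s/dtau^2 = -(Gamma_sss*(1)^2 + 2*Gamma_sst*(1)*(1/2) + Gamma_stt*(1/2)^2) = -114487/140016
d^2t/dtau^2 = -(Gamma_tss*(1)^2 + 2*Gamma_tst*(1)*(1/2) + Gamma_ttt*(1/2)^2) = -56561/23336


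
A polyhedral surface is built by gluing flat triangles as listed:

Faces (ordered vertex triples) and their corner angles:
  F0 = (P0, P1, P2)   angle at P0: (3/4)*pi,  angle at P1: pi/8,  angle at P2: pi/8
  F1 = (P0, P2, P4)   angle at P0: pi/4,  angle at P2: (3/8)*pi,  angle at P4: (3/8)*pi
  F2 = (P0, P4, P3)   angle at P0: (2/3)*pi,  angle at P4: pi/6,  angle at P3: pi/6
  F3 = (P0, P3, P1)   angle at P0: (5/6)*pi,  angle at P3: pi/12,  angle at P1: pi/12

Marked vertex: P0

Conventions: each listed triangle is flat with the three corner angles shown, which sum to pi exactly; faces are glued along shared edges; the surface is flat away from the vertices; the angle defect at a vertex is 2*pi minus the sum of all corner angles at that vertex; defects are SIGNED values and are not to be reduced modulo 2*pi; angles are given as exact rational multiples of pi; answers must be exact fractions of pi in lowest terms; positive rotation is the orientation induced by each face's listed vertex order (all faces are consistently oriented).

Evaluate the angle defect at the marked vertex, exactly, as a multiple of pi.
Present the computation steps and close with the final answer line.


Sum of corner angles at P0: (5/2)*pi
defect = 2*pi - (5/2)*pi

Answer: defect(P0) = -pi/2


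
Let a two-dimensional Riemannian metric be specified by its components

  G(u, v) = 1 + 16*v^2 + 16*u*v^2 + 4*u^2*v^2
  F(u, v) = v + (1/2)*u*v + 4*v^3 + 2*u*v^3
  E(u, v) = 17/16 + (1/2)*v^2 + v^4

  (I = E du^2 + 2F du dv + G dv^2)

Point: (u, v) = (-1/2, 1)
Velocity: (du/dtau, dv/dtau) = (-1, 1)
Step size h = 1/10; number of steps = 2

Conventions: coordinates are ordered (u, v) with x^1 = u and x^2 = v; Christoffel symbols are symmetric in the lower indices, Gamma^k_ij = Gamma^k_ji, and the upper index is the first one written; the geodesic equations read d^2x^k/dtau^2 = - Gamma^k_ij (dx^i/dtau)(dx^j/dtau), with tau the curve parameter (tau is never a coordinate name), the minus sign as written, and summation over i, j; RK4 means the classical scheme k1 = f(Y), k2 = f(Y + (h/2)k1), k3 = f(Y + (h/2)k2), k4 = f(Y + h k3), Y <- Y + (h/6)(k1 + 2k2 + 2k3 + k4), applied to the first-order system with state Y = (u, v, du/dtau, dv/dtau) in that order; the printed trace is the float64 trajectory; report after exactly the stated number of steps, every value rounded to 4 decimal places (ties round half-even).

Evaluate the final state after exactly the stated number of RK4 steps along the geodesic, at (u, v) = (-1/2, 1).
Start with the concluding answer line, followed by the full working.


Answer: u = -0.6970, v = 1.2066, du/dtau = -0.9650, dv/dtau = 1.0726

f(Y) = (du/dtau, dv/dtau, -Gamma^u_ij Y'^i Y'^j, -Gamma^v_ij Y'^i Y'^j) with the Gammas evaluated at the stage position; h = 0.100000; intermediate values shown to 6 dp
step 0: u = -0.5000, v = 1.0000, du/dtau = -1.0000, dv/dtau = 1.0000
step 1:
  k1: at (u, v) = (-0.500000, 1.000000), (du/dtau, dv/dtau) = (-1.000000, 1.000000); Gamma_uuu = 0.000000, Gamma_uuv = 0.216216, Gamma_uvv = 0.324324, Gamma_vuu = 0.000000, Gamma_vuv = 0.518919, Gamma_vvv = 0.778378; k1 = (-1.000000, 1.000000, 0.108108, 0.259459)
  k2: at (u, v) = (-0.550000, 1.050000), (du/dtau, dv/dtau) = (-0.994595, 1.012973); Gamma_uuu = 0.000000, Gamma_uuv = 0.234707, Gamma_uvv = 0.324119, Gamma_vuu = 0.000000, Gamma_vuv = 0.528415, Gamma_vvv = 0.729716; k2 = (-0.994595, 1.012973, 0.140350, 0.315982)
  k3: at (u, v) = (-0.549730, 1.050649), (du/dtau, dv/dtau) = (-0.992983, 1.015799); Gamma_uuu = 0.000000, Gamma_uuv = 0.234727, Gamma_uvv = 0.324007, Gamma_vuu = 0.000000, Gamma_vuv = 0.528354, Gamma_vvv = 0.729318; k3 = (-0.992983, 1.015799, 0.139199, 0.313326)
  k4: at (u, v) = (-0.599298, 1.101580), (du/dtau, dv/dtau) = (-0.986080, 1.031333); Gamma_uuu = 0.000000, Gamma_uuv = 0.254582, Gamma_uvv = 0.323711, Gamma_vuu = 0.000000, Gamma_vuv = 0.536826, Gamma_vvv = 0.682595; k4 = (-0.986080, 1.031333, 0.173494, 0.365838)
  Y <- Y + (h/6)(k1 + 2k2 + 2k3 + k4): u = -0.5994, v = 1.1015, du/dtau = -0.9860, dv/dtau = 1.0314
step 2:
  k1: at (u, v) = (-0.599354, 1.101481), (du/dtau, dv/dtau) = (-0.985988, 1.031399); Gamma_uuu = 0.000000, Gamma_uuv = 0.254584, Gamma_uvv = 0.323729, Gamma_vuu = 0.000000, Gamma_vuv = 0.536839, Gamma_vvv = 0.682646; k1 = (-0.985988, 1.031399, 0.173419, 0.365687)
  k2: at (u, v) = (-0.648653, 1.153051), (du/dtau, dv/dtau) = (-0.977317, 1.049683); Gamma_uuu = 0.000000, Gamma_uuv = 0.275815, Gamma_uvv = 0.323248, Gamma_vuu = 0.000000, Gamma_vuv = 0.544172, Gamma_vvv = 0.637756; k2 = (-0.977317, 1.049683, 0.209737, 0.413802)
  k3: at (u, v) = (-0.648220, 1.153965), (du/dtau, dv/dtau) = (-0.975502, 1.052089); Gamma_uuu = 0.000000, Gamma_uuv = 0.275811, Gamma_uvv = 0.323091, Gamma_vuu = 0.000000, Gamma_vuv = 0.544043, Gamma_vvv = 0.637304; k3 = (-0.975502, 1.052089, 0.208511, 0.411293)
  k4: at (u, v) = (-0.696904, 1.206690), (du/dtau, dv/dtau) = (-0.965137, 1.072528); Gamma_uuu = 0.000000, Gamma_uuv = 0.298347, Gamma_uvv = 0.322182, Gamma_vuu = 0.000000, Gamma_vuv = 0.549944, Gamma_vvv = 0.593881; k4 = (-0.965137, 1.072528, 0.247047, 0.455384)
  Y <- Y + (h/6)(k1 + 2k2 + 2k3 + k4): u = -0.6970, v = 1.2066, du/dtau = -0.9650, dv/dtau = 1.0726
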